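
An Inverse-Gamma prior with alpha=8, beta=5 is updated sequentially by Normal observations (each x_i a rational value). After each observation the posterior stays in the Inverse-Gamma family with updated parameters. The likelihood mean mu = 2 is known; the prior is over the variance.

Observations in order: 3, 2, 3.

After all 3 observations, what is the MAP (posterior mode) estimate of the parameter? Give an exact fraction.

4/7

obs 1: x=3 → posterior Inverse-Gamma(17/2, 11/2)
obs 2: x=2 → posterior Inverse-Gamma(9, 11/2)
obs 3: x=3 → posterior Inverse-Gamma(19/2, 6)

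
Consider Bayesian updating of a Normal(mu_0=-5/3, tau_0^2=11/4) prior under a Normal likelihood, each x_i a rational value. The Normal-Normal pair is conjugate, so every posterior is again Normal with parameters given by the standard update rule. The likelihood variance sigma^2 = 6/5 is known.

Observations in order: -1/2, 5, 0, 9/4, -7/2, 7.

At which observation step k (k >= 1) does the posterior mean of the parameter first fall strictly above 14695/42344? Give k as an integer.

obs 1: x=-1/2 → posterior Normal(-135/158, 66/79)
obs 2: x=5 → posterior Normal(415/268, 33/67)
obs 3: x=0 → posterior Normal(415/378, 22/63)
obs 4: x=9/4 → posterior Normal(1325/976, 33/122)
obs 5: x=-7/2 → posterior Normal(555/1196, 66/299)
obs 6: x=7 → posterior Normal(2095/1416, 11/59)

k = 2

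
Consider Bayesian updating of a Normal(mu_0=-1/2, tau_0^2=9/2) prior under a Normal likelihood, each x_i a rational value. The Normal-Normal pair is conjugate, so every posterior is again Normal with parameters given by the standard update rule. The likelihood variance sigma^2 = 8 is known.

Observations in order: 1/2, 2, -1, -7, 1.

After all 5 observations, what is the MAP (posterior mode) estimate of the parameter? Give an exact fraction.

-97/122

obs 1: x=1/2 → posterior Normal(-7/50, 72/25)
obs 2: x=2 → posterior Normal(29/68, 36/17)
obs 3: x=-1 → posterior Normal(11/86, 72/43)
obs 4: x=-7 → posterior Normal(-115/104, 18/13)
obs 5: x=1 → posterior Normal(-97/122, 72/61)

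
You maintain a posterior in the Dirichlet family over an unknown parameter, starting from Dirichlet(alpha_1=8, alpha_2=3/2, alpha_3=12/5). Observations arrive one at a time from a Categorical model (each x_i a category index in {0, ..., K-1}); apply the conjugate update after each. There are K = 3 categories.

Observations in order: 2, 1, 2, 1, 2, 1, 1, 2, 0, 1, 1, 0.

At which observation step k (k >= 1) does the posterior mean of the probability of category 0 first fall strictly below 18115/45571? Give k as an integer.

k = 11

obs 1: x=2 → posterior Dirichlet(8, 3/2, 17/5)
obs 2: x=1 → posterior Dirichlet(8, 5/2, 17/5)
obs 3: x=2 → posterior Dirichlet(8, 5/2, 22/5)
obs 4: x=1 → posterior Dirichlet(8, 7/2, 22/5)
obs 5: x=2 → posterior Dirichlet(8, 7/2, 27/5)
obs 6: x=1 → posterior Dirichlet(8, 9/2, 27/5)
obs 7: x=1 → posterior Dirichlet(8, 11/2, 27/5)
obs 8: x=2 → posterior Dirichlet(8, 11/2, 32/5)
obs 9: x=0 → posterior Dirichlet(9, 11/2, 32/5)
obs 10: x=1 → posterior Dirichlet(9, 13/2, 32/5)
obs 11: x=1 → posterior Dirichlet(9, 15/2, 32/5)
obs 12: x=0 → posterior Dirichlet(10, 15/2, 32/5)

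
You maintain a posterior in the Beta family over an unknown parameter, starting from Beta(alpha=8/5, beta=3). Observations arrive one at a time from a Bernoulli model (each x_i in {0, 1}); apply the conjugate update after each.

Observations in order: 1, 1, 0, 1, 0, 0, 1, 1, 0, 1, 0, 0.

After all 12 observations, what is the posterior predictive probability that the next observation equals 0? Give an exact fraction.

45/83

obs 1: x=1 → posterior Beta(13/5, 3)
obs 2: x=1 → posterior Beta(18/5, 3)
obs 3: x=0 → posterior Beta(18/5, 4)
obs 4: x=1 → posterior Beta(23/5, 4)
obs 5: x=0 → posterior Beta(23/5, 5)
obs 6: x=0 → posterior Beta(23/5, 6)
obs 7: x=1 → posterior Beta(28/5, 6)
obs 8: x=1 → posterior Beta(33/5, 6)
obs 9: x=0 → posterior Beta(33/5, 7)
obs 10: x=1 → posterior Beta(38/5, 7)
obs 11: x=0 → posterior Beta(38/5, 8)
obs 12: x=0 → posterior Beta(38/5, 9)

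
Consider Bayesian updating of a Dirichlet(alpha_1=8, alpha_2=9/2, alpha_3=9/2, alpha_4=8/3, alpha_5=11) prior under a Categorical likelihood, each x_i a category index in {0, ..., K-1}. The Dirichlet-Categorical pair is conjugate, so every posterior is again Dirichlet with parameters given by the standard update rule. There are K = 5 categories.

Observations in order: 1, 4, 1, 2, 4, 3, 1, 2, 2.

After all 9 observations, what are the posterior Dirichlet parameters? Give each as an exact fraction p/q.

alpha_1=8, alpha_2=15/2, alpha_3=15/2, alpha_4=11/3, alpha_5=13

obs 1: x=1 → posterior Dirichlet(8, 11/2, 9/2, 8/3, 11)
obs 2: x=4 → posterior Dirichlet(8, 11/2, 9/2, 8/3, 12)
obs 3: x=1 → posterior Dirichlet(8, 13/2, 9/2, 8/3, 12)
obs 4: x=2 → posterior Dirichlet(8, 13/2, 11/2, 8/3, 12)
obs 5: x=4 → posterior Dirichlet(8, 13/2, 11/2, 8/3, 13)
obs 6: x=3 → posterior Dirichlet(8, 13/2, 11/2, 11/3, 13)
obs 7: x=1 → posterior Dirichlet(8, 15/2, 11/2, 11/3, 13)
obs 8: x=2 → posterior Dirichlet(8, 15/2, 13/2, 11/3, 13)
obs 9: x=2 → posterior Dirichlet(8, 15/2, 15/2, 11/3, 13)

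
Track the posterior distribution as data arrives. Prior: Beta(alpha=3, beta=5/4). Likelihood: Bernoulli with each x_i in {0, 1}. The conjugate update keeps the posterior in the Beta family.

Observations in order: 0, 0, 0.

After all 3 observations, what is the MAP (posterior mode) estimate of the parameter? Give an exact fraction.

8/21

obs 1: x=0 → posterior Beta(3, 9/4)
obs 2: x=0 → posterior Beta(3, 13/4)
obs 3: x=0 → posterior Beta(3, 17/4)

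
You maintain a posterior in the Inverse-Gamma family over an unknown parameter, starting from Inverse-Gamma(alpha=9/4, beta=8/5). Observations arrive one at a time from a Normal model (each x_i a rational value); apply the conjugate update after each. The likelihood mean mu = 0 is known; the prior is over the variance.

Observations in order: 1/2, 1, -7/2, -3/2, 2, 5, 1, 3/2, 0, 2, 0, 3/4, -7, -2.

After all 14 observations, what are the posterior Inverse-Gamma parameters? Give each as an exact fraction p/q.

alpha=37/4, beta=8701/160

obs 1: x=1/2 → posterior Inverse-Gamma(11/4, 69/40)
obs 2: x=1 → posterior Inverse-Gamma(13/4, 89/40)
obs 3: x=-7/2 → posterior Inverse-Gamma(15/4, 167/20)
obs 4: x=-3/2 → posterior Inverse-Gamma(17/4, 379/40)
obs 5: x=2 → posterior Inverse-Gamma(19/4, 459/40)
obs 6: x=5 → posterior Inverse-Gamma(21/4, 959/40)
obs 7: x=1 → posterior Inverse-Gamma(23/4, 979/40)
obs 8: x=3/2 → posterior Inverse-Gamma(25/4, 128/5)
obs 9: x=0 → posterior Inverse-Gamma(27/4, 128/5)
obs 10: x=2 → posterior Inverse-Gamma(29/4, 138/5)
obs 11: x=0 → posterior Inverse-Gamma(31/4, 138/5)
obs 12: x=3/4 → posterior Inverse-Gamma(33/4, 4461/160)
obs 13: x=-7 → posterior Inverse-Gamma(35/4, 8381/160)
obs 14: x=-2 → posterior Inverse-Gamma(37/4, 8701/160)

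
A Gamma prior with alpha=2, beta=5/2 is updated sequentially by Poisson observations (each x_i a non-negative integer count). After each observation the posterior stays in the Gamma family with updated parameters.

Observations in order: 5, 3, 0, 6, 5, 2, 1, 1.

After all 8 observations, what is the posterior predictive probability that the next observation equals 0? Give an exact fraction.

1136272165922724266740722458520501/11045767571919545466173812409689943

obs 1: x=5 → posterior Gamma(7, 7/2)
obs 2: x=3 → posterior Gamma(10, 9/2)
obs 3: x=0 → posterior Gamma(10, 11/2)
obs 4: x=6 → posterior Gamma(16, 13/2)
obs 5: x=5 → posterior Gamma(21, 15/2)
obs 6: x=2 → posterior Gamma(23, 17/2)
obs 7: x=1 → posterior Gamma(24, 19/2)
obs 8: x=1 → posterior Gamma(25, 21/2)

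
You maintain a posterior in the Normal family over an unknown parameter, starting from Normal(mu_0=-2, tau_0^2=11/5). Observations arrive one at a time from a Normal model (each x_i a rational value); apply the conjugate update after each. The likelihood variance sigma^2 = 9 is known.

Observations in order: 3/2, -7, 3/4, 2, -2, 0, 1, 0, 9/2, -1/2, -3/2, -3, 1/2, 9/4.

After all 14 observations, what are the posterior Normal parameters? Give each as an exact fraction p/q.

mu_0=-213/398, tau_0^2=99/199

obs 1: x=3/2 → posterior Normal(-21/16, 99/56)
obs 2: x=-7 → posterior Normal(-301/134, 99/67)
obs 3: x=3/4 → posterior Normal(-569/312, 33/26)
obs 4: x=2 → posterior Normal(-481/356, 99/89)
obs 5: x=-2 → posterior Normal(-569/400, 99/100)
obs 6: x=0 → posterior Normal(-569/444, 33/37)
obs 7: x=1 → posterior Normal(-525/488, 99/122)
obs 8: x=0 → posterior Normal(-75/76, 99/133)
obs 9: x=9/2 → posterior Normal(-109/192, 11/16)
obs 10: x=-1/2 → posterior Normal(-349/620, 99/155)
obs 11: x=-3/2 → posterior Normal(-5/8, 99/166)
obs 12: x=-3 → posterior Normal(-547/708, 33/59)
obs 13: x=1/2 → posterior Normal(-525/752, 99/188)
obs 14: x=9/4 → posterior Normal(-213/398, 99/199)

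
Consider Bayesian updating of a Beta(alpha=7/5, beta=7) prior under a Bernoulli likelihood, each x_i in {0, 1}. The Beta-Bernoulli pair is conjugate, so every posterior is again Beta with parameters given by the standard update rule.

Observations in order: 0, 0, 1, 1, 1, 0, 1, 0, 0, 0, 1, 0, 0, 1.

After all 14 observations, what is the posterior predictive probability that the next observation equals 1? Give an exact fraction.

obs 1: x=0 → posterior Beta(7/5, 8)
obs 2: x=0 → posterior Beta(7/5, 9)
obs 3: x=1 → posterior Beta(12/5, 9)
obs 4: x=1 → posterior Beta(17/5, 9)
obs 5: x=1 → posterior Beta(22/5, 9)
obs 6: x=0 → posterior Beta(22/5, 10)
obs 7: x=1 → posterior Beta(27/5, 10)
obs 8: x=0 → posterior Beta(27/5, 11)
obs 9: x=0 → posterior Beta(27/5, 12)
obs 10: x=0 → posterior Beta(27/5, 13)
obs 11: x=1 → posterior Beta(32/5, 13)
obs 12: x=0 → posterior Beta(32/5, 14)
obs 13: x=0 → posterior Beta(32/5, 15)
obs 14: x=1 → posterior Beta(37/5, 15)

37/112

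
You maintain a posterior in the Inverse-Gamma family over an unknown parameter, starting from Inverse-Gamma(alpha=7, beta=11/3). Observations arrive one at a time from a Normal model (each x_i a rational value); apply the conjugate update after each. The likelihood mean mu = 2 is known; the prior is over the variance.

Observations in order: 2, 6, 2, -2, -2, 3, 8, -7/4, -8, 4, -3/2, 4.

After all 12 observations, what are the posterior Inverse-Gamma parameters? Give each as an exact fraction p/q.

alpha=13, beta=10879/96

obs 1: x=2 → posterior Inverse-Gamma(15/2, 11/3)
obs 2: x=6 → posterior Inverse-Gamma(8, 35/3)
obs 3: x=2 → posterior Inverse-Gamma(17/2, 35/3)
obs 4: x=-2 → posterior Inverse-Gamma(9, 59/3)
obs 5: x=-2 → posterior Inverse-Gamma(19/2, 83/3)
obs 6: x=3 → posterior Inverse-Gamma(10, 169/6)
obs 7: x=8 → posterior Inverse-Gamma(21/2, 277/6)
obs 8: x=-7/4 → posterior Inverse-Gamma(11, 5107/96)
obs 9: x=-8 → posterior Inverse-Gamma(23/2, 9907/96)
obs 10: x=4 → posterior Inverse-Gamma(12, 10099/96)
obs 11: x=-3/2 → posterior Inverse-Gamma(25/2, 10687/96)
obs 12: x=4 → posterior Inverse-Gamma(13, 10879/96)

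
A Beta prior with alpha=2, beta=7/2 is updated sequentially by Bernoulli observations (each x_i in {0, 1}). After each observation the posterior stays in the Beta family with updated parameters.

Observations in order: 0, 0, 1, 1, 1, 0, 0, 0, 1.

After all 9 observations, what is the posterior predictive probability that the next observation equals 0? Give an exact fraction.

obs 1: x=0 → posterior Beta(2, 9/2)
obs 2: x=0 → posterior Beta(2, 11/2)
obs 3: x=1 → posterior Beta(3, 11/2)
obs 4: x=1 → posterior Beta(4, 11/2)
obs 5: x=1 → posterior Beta(5, 11/2)
obs 6: x=0 → posterior Beta(5, 13/2)
obs 7: x=0 → posterior Beta(5, 15/2)
obs 8: x=0 → posterior Beta(5, 17/2)
obs 9: x=1 → posterior Beta(6, 17/2)

17/29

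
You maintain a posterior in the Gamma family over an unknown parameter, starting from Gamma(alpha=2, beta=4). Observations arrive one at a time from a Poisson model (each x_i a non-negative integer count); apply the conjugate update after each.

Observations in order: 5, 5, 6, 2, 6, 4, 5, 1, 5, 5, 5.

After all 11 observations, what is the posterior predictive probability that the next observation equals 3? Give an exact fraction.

11202690948010744217099423463590568417203030548989772796630859375/52656145834278593348959013841835216159447547700274555627155488768

obs 1: x=5 → posterior Gamma(7, 5)
obs 2: x=5 → posterior Gamma(12, 6)
obs 3: x=6 → posterior Gamma(18, 7)
obs 4: x=2 → posterior Gamma(20, 8)
obs 5: x=6 → posterior Gamma(26, 9)
obs 6: x=4 → posterior Gamma(30, 10)
obs 7: x=5 → posterior Gamma(35, 11)
obs 8: x=1 → posterior Gamma(36, 12)
obs 9: x=5 → posterior Gamma(41, 13)
obs 10: x=5 → posterior Gamma(46, 14)
obs 11: x=5 → posterior Gamma(51, 15)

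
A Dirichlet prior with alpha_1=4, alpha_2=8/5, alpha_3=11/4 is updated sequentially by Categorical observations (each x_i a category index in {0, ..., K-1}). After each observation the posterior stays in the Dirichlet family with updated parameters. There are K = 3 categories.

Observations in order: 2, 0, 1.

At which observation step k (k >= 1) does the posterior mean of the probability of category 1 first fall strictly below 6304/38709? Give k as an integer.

k = 2

obs 1: x=2 → posterior Dirichlet(4, 8/5, 15/4)
obs 2: x=0 → posterior Dirichlet(5, 8/5, 15/4)
obs 3: x=1 → posterior Dirichlet(5, 13/5, 15/4)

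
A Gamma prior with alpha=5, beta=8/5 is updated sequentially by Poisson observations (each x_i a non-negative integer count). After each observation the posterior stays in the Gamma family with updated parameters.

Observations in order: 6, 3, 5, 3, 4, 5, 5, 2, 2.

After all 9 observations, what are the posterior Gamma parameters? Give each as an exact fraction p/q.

obs 1: x=6 → posterior Gamma(11, 13/5)
obs 2: x=3 → posterior Gamma(14, 18/5)
obs 3: x=5 → posterior Gamma(19, 23/5)
obs 4: x=3 → posterior Gamma(22, 28/5)
obs 5: x=4 → posterior Gamma(26, 33/5)
obs 6: x=5 → posterior Gamma(31, 38/5)
obs 7: x=5 → posterior Gamma(36, 43/5)
obs 8: x=2 → posterior Gamma(38, 48/5)
obs 9: x=2 → posterior Gamma(40, 53/5)

alpha=40, beta=53/5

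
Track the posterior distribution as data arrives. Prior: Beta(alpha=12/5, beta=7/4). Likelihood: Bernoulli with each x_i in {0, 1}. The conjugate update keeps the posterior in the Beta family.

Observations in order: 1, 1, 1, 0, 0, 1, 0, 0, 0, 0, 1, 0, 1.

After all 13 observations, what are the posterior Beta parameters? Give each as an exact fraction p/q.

obs 1: x=1 → posterior Beta(17/5, 7/4)
obs 2: x=1 → posterior Beta(22/5, 7/4)
obs 3: x=1 → posterior Beta(27/5, 7/4)
obs 4: x=0 → posterior Beta(27/5, 11/4)
obs 5: x=0 → posterior Beta(27/5, 15/4)
obs 6: x=1 → posterior Beta(32/5, 15/4)
obs 7: x=0 → posterior Beta(32/5, 19/4)
obs 8: x=0 → posterior Beta(32/5, 23/4)
obs 9: x=0 → posterior Beta(32/5, 27/4)
obs 10: x=0 → posterior Beta(32/5, 31/4)
obs 11: x=1 → posterior Beta(37/5, 31/4)
obs 12: x=0 → posterior Beta(37/5, 35/4)
obs 13: x=1 → posterior Beta(42/5, 35/4)

alpha=42/5, beta=35/4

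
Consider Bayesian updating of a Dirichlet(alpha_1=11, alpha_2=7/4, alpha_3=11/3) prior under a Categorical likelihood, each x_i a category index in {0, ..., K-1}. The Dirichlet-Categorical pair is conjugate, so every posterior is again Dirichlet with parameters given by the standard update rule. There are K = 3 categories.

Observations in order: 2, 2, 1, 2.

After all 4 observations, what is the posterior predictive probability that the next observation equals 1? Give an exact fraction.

obs 1: x=2 → posterior Dirichlet(11, 7/4, 14/3)
obs 2: x=2 → posterior Dirichlet(11, 7/4, 17/3)
obs 3: x=1 → posterior Dirichlet(11, 11/4, 17/3)
obs 4: x=2 → posterior Dirichlet(11, 11/4, 20/3)

33/245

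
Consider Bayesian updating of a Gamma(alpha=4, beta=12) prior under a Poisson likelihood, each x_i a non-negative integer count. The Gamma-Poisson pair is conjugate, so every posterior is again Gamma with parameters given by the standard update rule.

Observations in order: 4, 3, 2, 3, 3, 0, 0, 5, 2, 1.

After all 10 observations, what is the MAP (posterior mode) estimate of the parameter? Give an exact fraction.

obs 1: x=4 → posterior Gamma(8, 13)
obs 2: x=3 → posterior Gamma(11, 14)
obs 3: x=2 → posterior Gamma(13, 15)
obs 4: x=3 → posterior Gamma(16, 16)
obs 5: x=3 → posterior Gamma(19, 17)
obs 6: x=0 → posterior Gamma(19, 18)
obs 7: x=0 → posterior Gamma(19, 19)
obs 8: x=5 → posterior Gamma(24, 20)
obs 9: x=2 → posterior Gamma(26, 21)
obs 10: x=1 → posterior Gamma(27, 22)

13/11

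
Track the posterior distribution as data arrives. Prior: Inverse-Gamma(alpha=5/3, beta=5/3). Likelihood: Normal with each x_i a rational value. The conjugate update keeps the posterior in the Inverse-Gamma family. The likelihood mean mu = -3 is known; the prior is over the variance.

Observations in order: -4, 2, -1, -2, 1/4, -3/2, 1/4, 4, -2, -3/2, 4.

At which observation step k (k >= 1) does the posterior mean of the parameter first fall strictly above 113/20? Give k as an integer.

obs 1: x=-4 → posterior Inverse-Gamma(13/6, 13/6)
obs 2: x=2 → posterior Inverse-Gamma(8/3, 44/3)
obs 3: x=-1 → posterior Inverse-Gamma(19/6, 50/3)
obs 4: x=-2 → posterior Inverse-Gamma(11/3, 103/6)
obs 5: x=1/4 → posterior Inverse-Gamma(25/6, 2155/96)
obs 6: x=-3/2 → posterior Inverse-Gamma(14/3, 2263/96)
obs 7: x=1/4 → posterior Inverse-Gamma(31/6, 1385/48)
obs 8: x=4 → posterior Inverse-Gamma(17/3, 2561/48)
obs 9: x=-2 → posterior Inverse-Gamma(37/6, 2585/48)
obs 10: x=-3/2 → posterior Inverse-Gamma(20/3, 2639/48)
obs 11: x=4 → posterior Inverse-Gamma(43/6, 3815/48)

k = 2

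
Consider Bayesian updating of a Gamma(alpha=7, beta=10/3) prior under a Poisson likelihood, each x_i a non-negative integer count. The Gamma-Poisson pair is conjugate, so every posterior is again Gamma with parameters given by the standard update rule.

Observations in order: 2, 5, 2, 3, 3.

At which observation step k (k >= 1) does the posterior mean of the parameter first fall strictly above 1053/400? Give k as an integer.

obs 1: x=2 → posterior Gamma(9, 13/3)
obs 2: x=5 → posterior Gamma(14, 16/3)
obs 3: x=2 → posterior Gamma(16, 19/3)
obs 4: x=3 → posterior Gamma(19, 22/3)
obs 5: x=3 → posterior Gamma(22, 25/3)

k = 5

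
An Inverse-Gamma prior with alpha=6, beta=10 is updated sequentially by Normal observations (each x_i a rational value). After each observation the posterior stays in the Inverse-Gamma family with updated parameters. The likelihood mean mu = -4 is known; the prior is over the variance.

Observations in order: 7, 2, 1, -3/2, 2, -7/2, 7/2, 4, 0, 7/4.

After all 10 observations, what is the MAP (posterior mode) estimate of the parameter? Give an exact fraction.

obs 1: x=7 → posterior Inverse-Gamma(13/2, 141/2)
obs 2: x=2 → posterior Inverse-Gamma(7, 177/2)
obs 3: x=1 → posterior Inverse-Gamma(15/2, 101)
obs 4: x=-3/2 → posterior Inverse-Gamma(8, 833/8)
obs 5: x=2 → posterior Inverse-Gamma(17/2, 977/8)
obs 6: x=-7/2 → posterior Inverse-Gamma(9, 489/4)
obs 7: x=7/2 → posterior Inverse-Gamma(19/2, 1203/8)
obs 8: x=4 → posterior Inverse-Gamma(10, 1459/8)
obs 9: x=0 → posterior Inverse-Gamma(21/2, 1523/8)
obs 10: x=7/4 → posterior Inverse-Gamma(11, 6621/32)

2207/128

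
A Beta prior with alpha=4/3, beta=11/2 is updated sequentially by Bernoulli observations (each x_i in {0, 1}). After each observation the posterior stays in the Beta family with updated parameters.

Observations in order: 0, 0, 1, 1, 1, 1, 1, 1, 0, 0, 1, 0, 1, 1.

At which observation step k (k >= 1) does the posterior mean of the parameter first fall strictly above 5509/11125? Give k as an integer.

obs 1: x=0 → posterior Beta(4/3, 13/2)
obs 2: x=0 → posterior Beta(4/3, 15/2)
obs 3: x=1 → posterior Beta(7/3, 15/2)
obs 4: x=1 → posterior Beta(10/3, 15/2)
obs 5: x=1 → posterior Beta(13/3, 15/2)
obs 6: x=1 → posterior Beta(16/3, 15/2)
obs 7: x=1 → posterior Beta(19/3, 15/2)
obs 8: x=1 → posterior Beta(22/3, 15/2)
obs 9: x=0 → posterior Beta(22/3, 17/2)
obs 10: x=0 → posterior Beta(22/3, 19/2)
obs 11: x=1 → posterior Beta(25/3, 19/2)
obs 12: x=0 → posterior Beta(25/3, 21/2)
obs 13: x=1 → posterior Beta(28/3, 21/2)
obs 14: x=1 → posterior Beta(31/3, 21/2)

k = 14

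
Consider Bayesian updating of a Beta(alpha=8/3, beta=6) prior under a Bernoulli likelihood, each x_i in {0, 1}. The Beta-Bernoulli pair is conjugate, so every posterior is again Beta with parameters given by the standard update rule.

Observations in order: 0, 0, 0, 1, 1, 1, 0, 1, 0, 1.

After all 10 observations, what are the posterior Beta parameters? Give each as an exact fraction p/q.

obs 1: x=0 → posterior Beta(8/3, 7)
obs 2: x=0 → posterior Beta(8/3, 8)
obs 3: x=0 → posterior Beta(8/3, 9)
obs 4: x=1 → posterior Beta(11/3, 9)
obs 5: x=1 → posterior Beta(14/3, 9)
obs 6: x=1 → posterior Beta(17/3, 9)
obs 7: x=0 → posterior Beta(17/3, 10)
obs 8: x=1 → posterior Beta(20/3, 10)
obs 9: x=0 → posterior Beta(20/3, 11)
obs 10: x=1 → posterior Beta(23/3, 11)

alpha=23/3, beta=11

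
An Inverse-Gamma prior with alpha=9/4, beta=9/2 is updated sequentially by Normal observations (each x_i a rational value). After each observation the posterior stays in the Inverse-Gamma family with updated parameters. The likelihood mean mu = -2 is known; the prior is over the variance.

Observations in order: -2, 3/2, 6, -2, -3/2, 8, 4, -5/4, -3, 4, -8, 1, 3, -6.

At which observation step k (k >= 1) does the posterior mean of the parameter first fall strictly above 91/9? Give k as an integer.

k = 3

obs 1: x=-2 → posterior Inverse-Gamma(11/4, 9/2)
obs 2: x=3/2 → posterior Inverse-Gamma(13/4, 85/8)
obs 3: x=6 → posterior Inverse-Gamma(15/4, 341/8)
obs 4: x=-2 → posterior Inverse-Gamma(17/4, 341/8)
obs 5: x=-3/2 → posterior Inverse-Gamma(19/4, 171/4)
obs 6: x=8 → posterior Inverse-Gamma(21/4, 371/4)
obs 7: x=4 → posterior Inverse-Gamma(23/4, 443/4)
obs 8: x=-5/4 → posterior Inverse-Gamma(25/4, 3553/32)
obs 9: x=-3 → posterior Inverse-Gamma(27/4, 3569/32)
obs 10: x=4 → posterior Inverse-Gamma(29/4, 4145/32)
obs 11: x=-8 → posterior Inverse-Gamma(31/4, 4721/32)
obs 12: x=1 → posterior Inverse-Gamma(33/4, 4865/32)
obs 13: x=3 → posterior Inverse-Gamma(35/4, 5265/32)
obs 14: x=-6 → posterior Inverse-Gamma(37/4, 5521/32)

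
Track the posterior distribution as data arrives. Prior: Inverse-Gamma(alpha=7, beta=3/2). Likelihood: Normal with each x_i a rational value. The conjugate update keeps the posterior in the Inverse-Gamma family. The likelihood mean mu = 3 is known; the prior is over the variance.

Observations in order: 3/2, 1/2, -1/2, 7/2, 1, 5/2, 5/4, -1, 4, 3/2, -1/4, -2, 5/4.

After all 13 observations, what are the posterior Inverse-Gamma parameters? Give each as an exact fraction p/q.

alpha=27/2, beta=1427/32

obs 1: x=3/2 → posterior Inverse-Gamma(15/2, 21/8)
obs 2: x=1/2 → posterior Inverse-Gamma(8, 23/4)
obs 3: x=-1/2 → posterior Inverse-Gamma(17/2, 95/8)
obs 4: x=7/2 → posterior Inverse-Gamma(9, 12)
obs 5: x=1 → posterior Inverse-Gamma(19/2, 14)
obs 6: x=5/2 → posterior Inverse-Gamma(10, 113/8)
obs 7: x=5/4 → posterior Inverse-Gamma(21/2, 501/32)
obs 8: x=-1 → posterior Inverse-Gamma(11, 757/32)
obs 9: x=4 → posterior Inverse-Gamma(23/2, 773/32)
obs 10: x=3/2 → posterior Inverse-Gamma(12, 809/32)
obs 11: x=-1/4 → posterior Inverse-Gamma(25/2, 489/16)
obs 12: x=-2 → posterior Inverse-Gamma(13, 689/16)
obs 13: x=5/4 → posterior Inverse-Gamma(27/2, 1427/32)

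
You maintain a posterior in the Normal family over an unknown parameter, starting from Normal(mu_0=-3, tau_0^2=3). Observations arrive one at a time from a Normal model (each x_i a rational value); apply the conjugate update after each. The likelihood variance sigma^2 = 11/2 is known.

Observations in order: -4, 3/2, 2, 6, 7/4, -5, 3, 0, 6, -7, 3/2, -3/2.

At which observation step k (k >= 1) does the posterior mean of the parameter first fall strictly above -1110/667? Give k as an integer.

obs 1: x=-4 → posterior Normal(-57/17, 33/17)
obs 2: x=3/2 → posterior Normal(-48/23, 33/23)
obs 3: x=2 → posterior Normal(-36/29, 33/29)
obs 4: x=6 → posterior Normal(0, 33/35)
obs 5: x=7/4 → posterior Normal(21/82, 33/41)
obs 6: x=-5 → posterior Normal(-39/94, 33/47)
obs 7: x=3 → posterior Normal(-3/106, 33/53)
obs 8: x=0 → posterior Normal(-3/118, 33/59)
obs 9: x=6 → posterior Normal(69/130, 33/65)
obs 10: x=-7 → posterior Normal(-15/142, 33/71)
obs 11: x=3/2 → posterior Normal(3/154, 3/7)
obs 12: x=-3/2 → posterior Normal(-15/166, 33/83)

k = 3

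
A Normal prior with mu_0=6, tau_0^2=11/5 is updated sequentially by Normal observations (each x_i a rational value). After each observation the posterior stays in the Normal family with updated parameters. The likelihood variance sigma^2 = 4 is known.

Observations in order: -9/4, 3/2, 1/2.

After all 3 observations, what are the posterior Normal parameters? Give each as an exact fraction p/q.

obs 1: x=-9/4 → posterior Normal(381/124, 44/31)
obs 2: x=3/2 → posterior Normal(149/56, 22/21)
obs 3: x=1/2 → posterior Normal(469/212, 44/53)

mu_0=469/212, tau_0^2=44/53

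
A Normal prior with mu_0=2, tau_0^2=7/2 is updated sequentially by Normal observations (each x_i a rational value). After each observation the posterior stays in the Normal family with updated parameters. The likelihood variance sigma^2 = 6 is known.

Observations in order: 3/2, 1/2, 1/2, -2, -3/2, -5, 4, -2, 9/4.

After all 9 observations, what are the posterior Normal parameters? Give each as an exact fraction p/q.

obs 1: x=3/2 → posterior Normal(69/38, 42/19)
obs 2: x=1/2 → posterior Normal(19/13, 21/13)
obs 3: x=1/2 → posterior Normal(83/66, 14/11)
obs 4: x=-2 → posterior Normal(11/16, 21/20)
obs 5: x=-3/2 → posterior Normal(17/47, 42/47)
obs 6: x=-5 → posterior Normal(-1/3, 7/9)
obs 7: x=4 → posterior Normal(10/61, 42/61)
obs 8: x=-2 → posterior Normal(-1/17, 21/34)
obs 9: x=9/4 → posterior Normal(47/300, 14/25)

mu_0=47/300, tau_0^2=14/25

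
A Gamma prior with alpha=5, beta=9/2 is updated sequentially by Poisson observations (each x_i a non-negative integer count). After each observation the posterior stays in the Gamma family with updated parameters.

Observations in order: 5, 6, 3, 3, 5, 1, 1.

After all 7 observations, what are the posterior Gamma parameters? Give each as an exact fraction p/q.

obs 1: x=5 → posterior Gamma(10, 11/2)
obs 2: x=6 → posterior Gamma(16, 13/2)
obs 3: x=3 → posterior Gamma(19, 15/2)
obs 4: x=3 → posterior Gamma(22, 17/2)
obs 5: x=5 → posterior Gamma(27, 19/2)
obs 6: x=1 → posterior Gamma(28, 21/2)
obs 7: x=1 → posterior Gamma(29, 23/2)

alpha=29, beta=23/2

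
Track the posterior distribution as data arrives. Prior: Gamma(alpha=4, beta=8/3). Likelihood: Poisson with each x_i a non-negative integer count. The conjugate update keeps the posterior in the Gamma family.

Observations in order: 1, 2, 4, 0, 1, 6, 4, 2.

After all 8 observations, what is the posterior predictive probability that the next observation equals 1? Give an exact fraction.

obs 1: x=1 → posterior Gamma(5, 11/3)
obs 2: x=2 → posterior Gamma(7, 14/3)
obs 3: x=4 → posterior Gamma(11, 17/3)
obs 4: x=0 → posterior Gamma(11, 20/3)
obs 5: x=1 → posterior Gamma(12, 23/3)
obs 6: x=6 → posterior Gamma(18, 26/3)
obs 7: x=4 → posterior Gamma(22, 29/3)
obs 8: x=2 → posterior Gamma(24, 32/3)

95704415696513942849074108340184809472/399669593472470313551127910614013671875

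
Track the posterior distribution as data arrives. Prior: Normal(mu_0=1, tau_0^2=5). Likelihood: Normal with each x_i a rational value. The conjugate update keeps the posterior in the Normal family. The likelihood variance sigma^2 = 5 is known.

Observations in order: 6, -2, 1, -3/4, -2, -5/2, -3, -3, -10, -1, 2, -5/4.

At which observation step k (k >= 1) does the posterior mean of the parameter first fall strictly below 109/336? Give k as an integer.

k = 6

obs 1: x=6 → posterior Normal(7/2, 5/2)
obs 2: x=-2 → posterior Normal(5/3, 5/3)
obs 3: x=1 → posterior Normal(3/2, 5/4)
obs 4: x=-3/4 → posterior Normal(21/20, 1)
obs 5: x=-2 → posterior Normal(13/24, 5/6)
obs 6: x=-5/2 → posterior Normal(3/28, 5/7)
obs 7: x=-3 → posterior Normal(-9/32, 5/8)
obs 8: x=-3 → posterior Normal(-7/12, 5/9)
obs 9: x=-10 → posterior Normal(-61/40, 1/2)
obs 10: x=-1 → posterior Normal(-65/44, 5/11)
obs 11: x=2 → posterior Normal(-19/16, 5/12)
obs 12: x=-5/4 → posterior Normal(-31/26, 5/13)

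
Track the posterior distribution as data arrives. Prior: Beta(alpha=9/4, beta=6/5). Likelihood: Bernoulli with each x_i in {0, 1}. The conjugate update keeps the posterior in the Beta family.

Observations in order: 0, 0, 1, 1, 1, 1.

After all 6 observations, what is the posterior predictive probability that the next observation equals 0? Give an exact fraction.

64/189

obs 1: x=0 → posterior Beta(9/4, 11/5)
obs 2: x=0 → posterior Beta(9/4, 16/5)
obs 3: x=1 → posterior Beta(13/4, 16/5)
obs 4: x=1 → posterior Beta(17/4, 16/5)
obs 5: x=1 → posterior Beta(21/4, 16/5)
obs 6: x=1 → posterior Beta(25/4, 16/5)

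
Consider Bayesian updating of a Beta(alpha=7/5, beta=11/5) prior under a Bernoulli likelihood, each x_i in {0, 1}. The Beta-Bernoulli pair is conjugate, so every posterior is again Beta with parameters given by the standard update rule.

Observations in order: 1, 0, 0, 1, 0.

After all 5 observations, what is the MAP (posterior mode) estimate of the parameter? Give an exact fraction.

4/11

obs 1: x=1 → posterior Beta(12/5, 11/5)
obs 2: x=0 → posterior Beta(12/5, 16/5)
obs 3: x=0 → posterior Beta(12/5, 21/5)
obs 4: x=1 → posterior Beta(17/5, 21/5)
obs 5: x=0 → posterior Beta(17/5, 26/5)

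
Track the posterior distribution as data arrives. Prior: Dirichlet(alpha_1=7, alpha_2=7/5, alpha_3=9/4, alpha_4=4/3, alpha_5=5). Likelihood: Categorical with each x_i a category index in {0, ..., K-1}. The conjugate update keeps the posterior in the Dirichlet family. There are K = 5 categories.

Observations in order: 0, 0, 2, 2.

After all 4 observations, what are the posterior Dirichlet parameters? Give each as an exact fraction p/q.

alpha_1=9, alpha_2=7/5, alpha_3=17/4, alpha_4=4/3, alpha_5=5

obs 1: x=0 → posterior Dirichlet(8, 7/5, 9/4, 4/3, 5)
obs 2: x=0 → posterior Dirichlet(9, 7/5, 9/4, 4/3, 5)
obs 3: x=2 → posterior Dirichlet(9, 7/5, 13/4, 4/3, 5)
obs 4: x=2 → posterior Dirichlet(9, 7/5, 17/4, 4/3, 5)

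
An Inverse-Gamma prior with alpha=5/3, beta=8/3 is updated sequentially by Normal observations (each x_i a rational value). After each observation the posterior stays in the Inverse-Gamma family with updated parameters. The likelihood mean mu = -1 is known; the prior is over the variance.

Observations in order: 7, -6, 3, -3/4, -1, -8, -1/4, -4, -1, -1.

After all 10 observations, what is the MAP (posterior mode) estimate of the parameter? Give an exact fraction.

4055/368

obs 1: x=7 → posterior Inverse-Gamma(13/6, 104/3)
obs 2: x=-6 → posterior Inverse-Gamma(8/3, 283/6)
obs 3: x=3 → posterior Inverse-Gamma(19/6, 331/6)
obs 4: x=-3/4 → posterior Inverse-Gamma(11/3, 5299/96)
obs 5: x=-1 → posterior Inverse-Gamma(25/6, 5299/96)
obs 6: x=-8 → posterior Inverse-Gamma(14/3, 7651/96)
obs 7: x=-1/4 → posterior Inverse-Gamma(31/6, 3839/48)
obs 8: x=-4 → posterior Inverse-Gamma(17/3, 4055/48)
obs 9: x=-1 → posterior Inverse-Gamma(37/6, 4055/48)
obs 10: x=-1 → posterior Inverse-Gamma(20/3, 4055/48)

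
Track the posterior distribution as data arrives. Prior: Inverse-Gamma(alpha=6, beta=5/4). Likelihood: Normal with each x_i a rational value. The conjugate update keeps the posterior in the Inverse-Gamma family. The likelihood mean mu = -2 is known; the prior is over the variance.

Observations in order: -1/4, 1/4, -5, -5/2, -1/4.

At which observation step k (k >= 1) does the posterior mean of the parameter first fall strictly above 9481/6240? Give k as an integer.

k = 5

obs 1: x=-1/4 → posterior Inverse-Gamma(13/2, 89/32)
obs 2: x=1/4 → posterior Inverse-Gamma(7, 85/16)
obs 3: x=-5 → posterior Inverse-Gamma(15/2, 157/16)
obs 4: x=-5/2 → posterior Inverse-Gamma(8, 159/16)
obs 5: x=-1/4 → posterior Inverse-Gamma(17/2, 367/32)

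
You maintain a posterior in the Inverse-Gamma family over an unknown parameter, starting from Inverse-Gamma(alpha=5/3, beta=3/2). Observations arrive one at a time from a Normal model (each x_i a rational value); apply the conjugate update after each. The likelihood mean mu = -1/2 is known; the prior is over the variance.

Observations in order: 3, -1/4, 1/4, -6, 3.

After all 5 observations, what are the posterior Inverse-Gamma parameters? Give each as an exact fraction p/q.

alpha=25/6, beta=467/16

obs 1: x=3 → posterior Inverse-Gamma(13/6, 61/8)
obs 2: x=-1/4 → posterior Inverse-Gamma(8/3, 245/32)
obs 3: x=1/4 → posterior Inverse-Gamma(19/6, 127/16)
obs 4: x=-6 → posterior Inverse-Gamma(11/3, 369/16)
obs 5: x=3 → posterior Inverse-Gamma(25/6, 467/16)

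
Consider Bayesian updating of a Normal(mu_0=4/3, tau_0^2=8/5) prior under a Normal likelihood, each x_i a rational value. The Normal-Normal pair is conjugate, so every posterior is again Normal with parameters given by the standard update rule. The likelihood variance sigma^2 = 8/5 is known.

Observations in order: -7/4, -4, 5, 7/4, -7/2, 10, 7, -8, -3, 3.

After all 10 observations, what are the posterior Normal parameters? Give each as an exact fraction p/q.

obs 1: x=-7/4 → posterior Normal(-5/24, 4/5)
obs 2: x=-4 → posterior Normal(-53/36, 8/15)
obs 3: x=5 → posterior Normal(7/48, 2/5)
obs 4: x=7/4 → posterior Normal(7/15, 8/25)
obs 5: x=-7/2 → posterior Normal(-7/36, 4/15)
obs 6: x=10 → posterior Normal(53/42, 8/35)
obs 7: x=7 → posterior Normal(95/48, 1/5)
obs 8: x=-8 → posterior Normal(47/54, 8/45)
obs 9: x=-3 → posterior Normal(29/60, 4/25)
obs 10: x=3 → posterior Normal(47/66, 8/55)

mu_0=47/66, tau_0^2=8/55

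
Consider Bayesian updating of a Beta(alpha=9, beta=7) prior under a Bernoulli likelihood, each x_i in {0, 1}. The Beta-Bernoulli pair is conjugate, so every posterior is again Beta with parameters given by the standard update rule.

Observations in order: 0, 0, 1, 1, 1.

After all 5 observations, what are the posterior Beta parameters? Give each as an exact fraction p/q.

alpha=12, beta=9

obs 1: x=0 → posterior Beta(9, 8)
obs 2: x=0 → posterior Beta(9, 9)
obs 3: x=1 → posterior Beta(10, 9)
obs 4: x=1 → posterior Beta(11, 9)
obs 5: x=1 → posterior Beta(12, 9)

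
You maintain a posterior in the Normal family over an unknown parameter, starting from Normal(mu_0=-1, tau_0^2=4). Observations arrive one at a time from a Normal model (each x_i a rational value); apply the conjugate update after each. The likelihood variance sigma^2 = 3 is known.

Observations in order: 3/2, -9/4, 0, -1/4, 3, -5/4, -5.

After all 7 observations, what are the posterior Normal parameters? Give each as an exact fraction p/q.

obs 1: x=3/2 → posterior Normal(3/7, 12/7)
obs 2: x=-9/4 → posterior Normal(-6/11, 12/11)
obs 3: x=0 → posterior Normal(-2/5, 4/5)
obs 4: x=-1/4 → posterior Normal(-7/19, 12/19)
obs 5: x=3 → posterior Normal(5/23, 12/23)
obs 6: x=-5/4 → posterior Normal(0, 4/9)
obs 7: x=-5 → posterior Normal(-20/31, 12/31)

mu_0=-20/31, tau_0^2=12/31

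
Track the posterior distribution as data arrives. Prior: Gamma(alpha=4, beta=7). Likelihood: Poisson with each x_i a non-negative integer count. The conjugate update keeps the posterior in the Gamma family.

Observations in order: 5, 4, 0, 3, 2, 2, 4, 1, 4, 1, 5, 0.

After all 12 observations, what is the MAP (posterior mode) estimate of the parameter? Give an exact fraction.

obs 1: x=5 → posterior Gamma(9, 8)
obs 2: x=4 → posterior Gamma(13, 9)
obs 3: x=0 → posterior Gamma(13, 10)
obs 4: x=3 → posterior Gamma(16, 11)
obs 5: x=2 → posterior Gamma(18, 12)
obs 6: x=2 → posterior Gamma(20, 13)
obs 7: x=4 → posterior Gamma(24, 14)
obs 8: x=1 → posterior Gamma(25, 15)
obs 9: x=4 → posterior Gamma(29, 16)
obs 10: x=1 → posterior Gamma(30, 17)
obs 11: x=5 → posterior Gamma(35, 18)
obs 12: x=0 → posterior Gamma(35, 19)

34/19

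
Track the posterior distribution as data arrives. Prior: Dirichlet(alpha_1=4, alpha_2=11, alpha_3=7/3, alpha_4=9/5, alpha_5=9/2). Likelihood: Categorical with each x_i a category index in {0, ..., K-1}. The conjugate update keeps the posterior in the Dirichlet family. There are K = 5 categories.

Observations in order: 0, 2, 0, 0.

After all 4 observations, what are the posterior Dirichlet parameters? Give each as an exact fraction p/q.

alpha_1=7, alpha_2=11, alpha_3=10/3, alpha_4=9/5, alpha_5=9/2

obs 1: x=0 → posterior Dirichlet(5, 11, 7/3, 9/5, 9/2)
obs 2: x=2 → posterior Dirichlet(5, 11, 10/3, 9/5, 9/2)
obs 3: x=0 → posterior Dirichlet(6, 11, 10/3, 9/5, 9/2)
obs 4: x=0 → posterior Dirichlet(7, 11, 10/3, 9/5, 9/2)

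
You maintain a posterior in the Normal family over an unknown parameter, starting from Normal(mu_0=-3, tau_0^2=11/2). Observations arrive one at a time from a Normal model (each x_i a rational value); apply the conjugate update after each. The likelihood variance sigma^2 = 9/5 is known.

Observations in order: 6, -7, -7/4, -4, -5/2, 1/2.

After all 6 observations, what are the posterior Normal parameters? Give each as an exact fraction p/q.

mu_0=-2141/1392, tau_0^2=33/116

obs 1: x=6 → posterior Normal(276/73, 99/73)
obs 2: x=-7 → posterior Normal(-109/128, 99/128)
obs 3: x=-7/4 → posterior Normal(-821/732, 33/61)
obs 4: x=-4 → posterior Normal(-243/136, 99/238)
obs 5: x=-5/2 → posterior Normal(-2251/1172, 99/293)
obs 6: x=1/2 → posterior Normal(-2141/1392, 33/116)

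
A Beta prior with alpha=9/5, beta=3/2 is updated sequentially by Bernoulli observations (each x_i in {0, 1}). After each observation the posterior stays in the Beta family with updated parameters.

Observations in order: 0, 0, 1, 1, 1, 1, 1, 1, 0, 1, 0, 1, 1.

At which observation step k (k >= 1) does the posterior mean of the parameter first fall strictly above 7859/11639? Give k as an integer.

obs 1: x=0 → posterior Beta(9/5, 5/2)
obs 2: x=0 → posterior Beta(9/5, 7/2)
obs 3: x=1 → posterior Beta(14/5, 7/2)
obs 4: x=1 → posterior Beta(19/5, 7/2)
obs 5: x=1 → posterior Beta(24/5, 7/2)
obs 6: x=1 → posterior Beta(29/5, 7/2)
obs 7: x=1 → posterior Beta(34/5, 7/2)
obs 8: x=1 → posterior Beta(39/5, 7/2)
obs 9: x=0 → posterior Beta(39/5, 9/2)
obs 10: x=1 → posterior Beta(44/5, 9/2)
obs 11: x=0 → posterior Beta(44/5, 11/2)
obs 12: x=1 → posterior Beta(49/5, 11/2)
obs 13: x=1 → posterior Beta(54/5, 11/2)

k = 8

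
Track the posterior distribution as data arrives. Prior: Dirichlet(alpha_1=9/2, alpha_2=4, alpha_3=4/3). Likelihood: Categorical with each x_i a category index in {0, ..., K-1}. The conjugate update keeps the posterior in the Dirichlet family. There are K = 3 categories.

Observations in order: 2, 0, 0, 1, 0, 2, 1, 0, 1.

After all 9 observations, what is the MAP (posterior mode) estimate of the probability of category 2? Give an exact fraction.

obs 1: x=2 → posterior Dirichlet(9/2, 4, 7/3)
obs 2: x=0 → posterior Dirichlet(11/2, 4, 7/3)
obs 3: x=0 → posterior Dirichlet(13/2, 4, 7/3)
obs 4: x=1 → posterior Dirichlet(13/2, 5, 7/3)
obs 5: x=0 → posterior Dirichlet(15/2, 5, 7/3)
obs 6: x=2 → posterior Dirichlet(15/2, 5, 10/3)
obs 7: x=1 → posterior Dirichlet(15/2, 6, 10/3)
obs 8: x=0 → posterior Dirichlet(17/2, 6, 10/3)
obs 9: x=1 → posterior Dirichlet(17/2, 7, 10/3)

14/95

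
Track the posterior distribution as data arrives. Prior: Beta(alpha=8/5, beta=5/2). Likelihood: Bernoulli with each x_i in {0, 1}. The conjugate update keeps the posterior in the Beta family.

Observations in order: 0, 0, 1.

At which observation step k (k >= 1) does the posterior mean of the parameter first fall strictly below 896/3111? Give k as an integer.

k = 2

obs 1: x=0 → posterior Beta(8/5, 7/2)
obs 2: x=0 → posterior Beta(8/5, 9/2)
obs 3: x=1 → posterior Beta(13/5, 9/2)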